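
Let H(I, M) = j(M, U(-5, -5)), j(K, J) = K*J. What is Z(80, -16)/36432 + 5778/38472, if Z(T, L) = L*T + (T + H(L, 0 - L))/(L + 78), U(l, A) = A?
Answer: 1679791/14600124 ≈ 0.11505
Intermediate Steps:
j(K, J) = J*K
H(I, M) = -5*M
Z(T, L) = L*T + (T + 5*L)/(78 + L) (Z(T, L) = L*T + (T - 5*(0 - L))/(L + 78) = L*T + (T - (-5)*L)/(78 + L) = L*T + (T + 5*L)/(78 + L))
Z(80, -16)/36432 + 5778/38472 = ((80 + 5*(-16) + 80*(-16)**2 + 78*(-16)*80)/(78 - 16))/36432 + 5778/38472 = ((80 - 80 + 80*256 - 99840)/62)*(1/36432) + 5778*(1/38472) = ((80 - 80 + 20480 - 99840)/62)*(1/36432) + 963/6412 = ((1/62)*(-79360))*(1/36432) + 963/6412 = -1280*1/36432 + 963/6412 = -80/2277 + 963/6412 = 1679791/14600124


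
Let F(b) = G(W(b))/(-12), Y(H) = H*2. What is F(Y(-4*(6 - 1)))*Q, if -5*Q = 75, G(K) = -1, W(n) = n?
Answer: -5/4 ≈ -1.2500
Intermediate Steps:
Y(H) = 2*H
Q = -15 (Q = -⅕*75 = -15)
F(b) = 1/12 (F(b) = -1/(-12) = -1*(-1/12) = 1/12)
F(Y(-4*(6 - 1)))*Q = (1/12)*(-15) = -5/4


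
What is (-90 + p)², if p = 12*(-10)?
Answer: 44100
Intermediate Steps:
p = -120
(-90 + p)² = (-90 - 120)² = (-210)² = 44100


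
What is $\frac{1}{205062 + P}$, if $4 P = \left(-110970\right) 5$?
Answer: $\frac{2}{132699} \approx 1.5072 \cdot 10^{-5}$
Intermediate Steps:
$P = - \frac{277425}{2}$ ($P = \frac{\left(-110970\right) 5}{4} = \frac{1}{4} \left(-554850\right) = - \frac{277425}{2} \approx -1.3871 \cdot 10^{5}$)
$\frac{1}{205062 + P} = \frac{1}{205062 - \frac{277425}{2}} = \frac{1}{\frac{132699}{2}} = \frac{2}{132699}$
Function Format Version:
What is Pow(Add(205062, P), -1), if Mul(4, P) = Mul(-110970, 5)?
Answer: Rational(2, 132699) ≈ 1.5072e-5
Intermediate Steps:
P = Rational(-277425, 2) (P = Mul(Rational(1, 4), Mul(-110970, 5)) = Mul(Rational(1, 4), -554850) = Rational(-277425, 2) ≈ -1.3871e+5)
Pow(Add(205062, P), -1) = Pow(Add(205062, Rational(-277425, 2)), -1) = Pow(Rational(132699, 2), -1) = Rational(2, 132699)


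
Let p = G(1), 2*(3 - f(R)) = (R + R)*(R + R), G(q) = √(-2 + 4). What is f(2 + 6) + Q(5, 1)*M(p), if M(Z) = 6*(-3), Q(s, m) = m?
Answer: -143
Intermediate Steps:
G(q) = √2
f(R) = 3 - 2*R² (f(R) = 3 - (R + R)*(R + R)/2 = 3 - 2*R*2*R/2 = 3 - 2*R²)
p = √2 ≈ 1.4142
M(Z) = -18
f(2 + 6) + Q(5, 1)*M(p) = (3 - 2*(2 + 6)²) + 1*(-18) = (3 - 2*8²) - 18 = (3 - 2*64) - 18 = (3 - 128) - 18 = -125 - 18 = -143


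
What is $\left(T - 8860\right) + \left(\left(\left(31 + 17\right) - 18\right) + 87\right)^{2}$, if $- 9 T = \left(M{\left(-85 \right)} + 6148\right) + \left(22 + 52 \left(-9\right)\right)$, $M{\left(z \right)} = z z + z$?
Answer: $\frac{30619}{9} \approx 3402.1$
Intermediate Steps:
$M{\left(z \right)} = z + z^{2}$ ($M{\left(z \right)} = z^{2} + z = z + z^{2}$)
$T = - \frac{12842}{9}$ ($T = - \frac{\left(- 85 \left(1 - 85\right) + 6148\right) + \left(22 + 52 \left(-9\right)\right)}{9} = - \frac{\left(\left(-85\right) \left(-84\right) + 6148\right) + \left(22 - 468\right)}{9} = - \frac{\left(7140 + 6148\right) - 446}{9} = - \frac{13288 - 446}{9} = \left(- \frac{1}{9}\right) 12842 = - \frac{12842}{9} \approx -1426.9$)
$\left(T - 8860\right) + \left(\left(\left(31 + 17\right) - 18\right) + 87\right)^{2} = \left(- \frac{12842}{9} - 8860\right) + \left(\left(\left(31 + 17\right) - 18\right) + 87\right)^{2} = - \frac{92582}{9} + \left(\left(48 - 18\right) + 87\right)^{2} = - \frac{92582}{9} + \left(30 + 87\right)^{2} = - \frac{92582}{9} + 117^{2} = - \frac{92582}{9} + 13689 = \frac{30619}{9}$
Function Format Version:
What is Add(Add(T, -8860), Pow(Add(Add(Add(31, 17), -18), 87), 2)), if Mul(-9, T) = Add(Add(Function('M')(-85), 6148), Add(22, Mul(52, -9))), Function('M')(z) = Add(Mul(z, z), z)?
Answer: Rational(30619, 9) ≈ 3402.1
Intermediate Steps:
Function('M')(z) = Add(z, Pow(z, 2)) (Function('M')(z) = Add(Pow(z, 2), z) = Add(z, Pow(z, 2)))
T = Rational(-12842, 9) (T = Mul(Rational(-1, 9), Add(Add(Mul(-85, Add(1, -85)), 6148), Add(22, Mul(52, -9)))) = Mul(Rational(-1, 9), Add(Add(Mul(-85, -84), 6148), Add(22, -468))) = Mul(Rational(-1, 9), Add(Add(7140, 6148), -446)) = Mul(Rational(-1, 9), Add(13288, -446)) = Mul(Rational(-1, 9), 12842) = Rational(-12842, 9) ≈ -1426.9)
Add(Add(T, -8860), Pow(Add(Add(Add(31, 17), -18), 87), 2)) = Add(Add(Rational(-12842, 9), -8860), Pow(Add(Add(Add(31, 17), -18), 87), 2)) = Add(Rational(-92582, 9), Pow(Add(Add(48, -18), 87), 2)) = Add(Rational(-92582, 9), Pow(Add(30, 87), 2)) = Add(Rational(-92582, 9), Pow(117, 2)) = Add(Rational(-92582, 9), 13689) = Rational(30619, 9)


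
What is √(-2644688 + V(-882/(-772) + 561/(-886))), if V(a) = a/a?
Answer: I*√2644687 ≈ 1626.3*I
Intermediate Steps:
V(a) = 1
√(-2644688 + V(-882/(-772) + 561/(-886))) = √(-2644688 + 1) = √(-2644687) = I*√2644687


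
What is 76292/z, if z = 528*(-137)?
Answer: -19073/18084 ≈ -1.0547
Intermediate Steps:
z = -72336
76292/z = 76292/(-72336) = 76292*(-1/72336) = -19073/18084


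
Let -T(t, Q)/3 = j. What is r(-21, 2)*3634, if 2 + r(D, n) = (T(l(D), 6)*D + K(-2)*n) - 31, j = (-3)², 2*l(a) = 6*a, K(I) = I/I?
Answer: 1947824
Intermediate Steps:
K(I) = 1
l(a) = 3*a (l(a) = (6*a)/2 = 3*a)
j = 9
T(t, Q) = -27 (T(t, Q) = -3*9 = -27)
r(D, n) = -33 + n - 27*D (r(D, n) = -2 + ((-27*D + 1*n) - 31) = -2 + ((-27*D + n) - 31) = -2 + ((n - 27*D) - 31) = -2 + (-31 + n - 27*D) = -33 + n - 27*D)
r(-21, 2)*3634 = (-33 + 2 - 27*(-21))*3634 = (-33 + 2 + 567)*3634 = 536*3634 = 1947824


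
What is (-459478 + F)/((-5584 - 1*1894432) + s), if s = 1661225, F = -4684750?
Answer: 5144228/238791 ≈ 21.543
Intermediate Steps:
(-459478 + F)/((-5584 - 1*1894432) + s) = (-459478 - 4684750)/((-5584 - 1*1894432) + 1661225) = -5144228/((-5584 - 1894432) + 1661225) = -5144228/(-1900016 + 1661225) = -5144228/(-238791) = -5144228*(-1/238791) = 5144228/238791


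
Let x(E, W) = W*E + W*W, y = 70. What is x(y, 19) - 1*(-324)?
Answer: 2015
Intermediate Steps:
x(E, W) = W² + E*W (x(E, W) = E*W + W² = W² + E*W)
x(y, 19) - 1*(-324) = 19*(70 + 19) - 1*(-324) = 19*89 + 324 = 1691 + 324 = 2015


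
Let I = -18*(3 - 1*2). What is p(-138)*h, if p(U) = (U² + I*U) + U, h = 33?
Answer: 705870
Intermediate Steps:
I = -18 (I = -18*(3 - 2) = -18*1 = -18)
p(U) = U² - 17*U (p(U) = (U² - 18*U) + U = U² - 17*U)
p(-138)*h = -138*(-17 - 138)*33 = -138*(-155)*33 = 21390*33 = 705870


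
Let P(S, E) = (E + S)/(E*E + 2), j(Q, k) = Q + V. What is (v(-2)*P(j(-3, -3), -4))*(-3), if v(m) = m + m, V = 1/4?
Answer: -9/2 ≈ -4.5000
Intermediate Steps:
V = 1/4 ≈ 0.25000
v(m) = 2*m
j(Q, k) = 1/4 + Q (j(Q, k) = Q + 1/4 = 1/4 + Q)
P(S, E) = (E + S)/(2 + E**2) (P(S, E) = (E + S)/(E**2 + 2) = (E + S)/(2 + E**2))
(v(-2)*P(j(-3, -3), -4))*(-3) = ((2*(-2))*((-4 + (1/4 - 3))/(2 + (-4)**2)))*(-3) = -4*(-4 - 11/4)/(2 + 16)*(-3) = -4*(-27)/(18*4)*(-3) = -2*(-27)/(9*4)*(-3) = -4*(-3/8)*(-3) = (3/2)*(-3) = -9/2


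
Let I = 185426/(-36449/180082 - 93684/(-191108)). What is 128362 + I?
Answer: 273317701373586/353753807 ≈ 7.7262e+5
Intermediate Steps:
I = 227909155199452/353753807 (I = 185426/(-36449*1/180082 - 93684*(-1/191108)) = 185426/(-5207/25726 + 23421/47777) = 185426/(353753807/1229111102) = 185426*(1229111102/353753807) = 227909155199452/353753807 ≈ 6.4426e+5)
128362 + I = 128362 + 227909155199452/353753807 = 273317701373586/353753807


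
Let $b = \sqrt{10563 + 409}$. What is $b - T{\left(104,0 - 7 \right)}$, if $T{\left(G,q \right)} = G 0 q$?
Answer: $2 \sqrt{2743} \approx 104.75$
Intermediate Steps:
$b = 2 \sqrt{2743}$ ($b = \sqrt{10972} = 2 \sqrt{2743} \approx 104.75$)
$T{\left(G,q \right)} = 0$ ($T{\left(G,q \right)} = 0 q = 0$)
$b - T{\left(104,0 - 7 \right)} = 2 \sqrt{2743} - 0 = 2 \sqrt{2743} + 0 = 2 \sqrt{2743}$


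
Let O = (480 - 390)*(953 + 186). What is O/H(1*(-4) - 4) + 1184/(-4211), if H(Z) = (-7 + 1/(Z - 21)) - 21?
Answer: -4173127094/1141181 ≈ -3656.8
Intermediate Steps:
O = 102510 (O = 90*1139 = 102510)
H(Z) = -28 + 1/(-21 + Z) (H(Z) = (-7 + 1/(-21 + Z)) - 21 = -28 + 1/(-21 + Z))
O/H(1*(-4) - 4) + 1184/(-4211) = 102510/(((589 - 28*(1*(-4) - 4))/(-21 + (1*(-4) - 4)))) + 1184/(-4211) = 102510/(((589 - 28*(-4 - 4))/(-21 + (-4 - 4)))) + 1184*(-1/4211) = 102510/(((589 - 28*(-8))/(-21 - 8))) - 1184/4211 = 102510/(((589 + 224)/(-29))) - 1184/4211 = 102510/((-1/29*813)) - 1184/4211 = 102510/(-813/29) - 1184/4211 = 102510*(-29/813) - 1184/4211 = -990930/271 - 1184/4211 = -4173127094/1141181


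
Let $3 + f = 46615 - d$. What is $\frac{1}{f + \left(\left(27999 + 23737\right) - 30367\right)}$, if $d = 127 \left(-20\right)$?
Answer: $\frac{1}{70521} \approx 1.418 \cdot 10^{-5}$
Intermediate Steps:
$d = -2540$
$f = 49152$ ($f = -3 + \left(46615 - -2540\right) = -3 + \left(46615 + 2540\right) = -3 + 49155 = 49152$)
$\frac{1}{f + \left(\left(27999 + 23737\right) - 30367\right)} = \frac{1}{49152 + \left(\left(27999 + 23737\right) - 30367\right)} = \frac{1}{49152 + \left(51736 - 30367\right)} = \frac{1}{49152 + 21369} = \frac{1}{70521}$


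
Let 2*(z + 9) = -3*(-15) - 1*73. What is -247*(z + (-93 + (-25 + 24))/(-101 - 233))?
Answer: 937118/167 ≈ 5611.5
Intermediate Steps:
z = -23 (z = -9 + (-3*(-15) - 1*73)/2 = -9 + (45 - 73)/2 = -9 + (½)*(-28) = -9 - 14 = -23)
-247*(z + (-93 + (-25 + 24))/(-101 - 233)) = -247*(-23 + (-93 + (-25 + 24))/(-101 - 233)) = -247*(-23 + (-93 - 1)/(-334)) = -247*(-23 - 94*(-1/334)) = -247*(-23 + 47/167) = -247*(-3794/167) = 937118/167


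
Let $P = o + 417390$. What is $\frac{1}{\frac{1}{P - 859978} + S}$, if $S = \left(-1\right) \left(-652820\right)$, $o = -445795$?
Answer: $\frac{888383}{579954190059} \approx 1.5318 \cdot 10^{-6}$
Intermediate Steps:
$S = 652820$
$P = -28405$ ($P = -445795 + 417390 = -28405$)
$\frac{1}{\frac{1}{P - 859978} + S} = \frac{1}{\frac{1}{-28405 - 859978} + 652820} = \frac{1}{\frac{1}{-888383} + 652820} = \frac{1}{- \frac{1}{888383} + 652820} = \frac{1}{\frac{579954190059}{888383}} = \frac{888383}{579954190059}$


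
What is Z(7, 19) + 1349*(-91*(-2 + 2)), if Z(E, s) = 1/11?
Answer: 1/11 ≈ 0.090909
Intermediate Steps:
Z(E, s) = 1/11
Z(7, 19) + 1349*(-91*(-2 + 2)) = 1/11 + 1349*(-91*(-2 + 2)) = 1/11 + 1349*(-91*0) = 1/11 + 1349*0 = 1/11 + 0 = 1/11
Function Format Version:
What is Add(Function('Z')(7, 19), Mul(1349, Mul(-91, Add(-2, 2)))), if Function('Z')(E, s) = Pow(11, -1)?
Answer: Rational(1, 11) ≈ 0.090909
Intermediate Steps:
Function('Z')(E, s) = Rational(1, 11)
Add(Function('Z')(7, 19), Mul(1349, Mul(-91, Add(-2, 2)))) = Add(Rational(1, 11), Mul(1349, Mul(-91, Add(-2, 2)))) = Add(Rational(1, 11), Mul(1349, Mul(-91, 0))) = Add(Rational(1, 11), Mul(1349, 0)) = Add(Rational(1, 11), 0) = Rational(1, 11)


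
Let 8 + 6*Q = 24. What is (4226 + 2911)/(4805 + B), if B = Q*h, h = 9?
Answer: 7137/4829 ≈ 1.4779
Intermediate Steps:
Q = 8/3 (Q = -4/3 + (1/6)*24 = -4/3 + 4 = 8/3 ≈ 2.6667)
B = 24 (B = (8/3)*9 = 24)
(4226 + 2911)/(4805 + B) = (4226 + 2911)/(4805 + 24) = 7137/4829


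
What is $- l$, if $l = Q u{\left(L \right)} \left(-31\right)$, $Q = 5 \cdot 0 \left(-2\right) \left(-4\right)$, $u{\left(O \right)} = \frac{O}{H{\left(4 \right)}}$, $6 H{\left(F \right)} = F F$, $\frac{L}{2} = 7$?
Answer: $0$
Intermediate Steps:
$L = 14$ ($L = 2 \cdot 7 = 14$)
$H{\left(F \right)} = \frac{F^{2}}{6}$ ($H{\left(F \right)} = \frac{F F}{6} = \frac{F^{2}}{6}$)
$u{\left(O \right)} = \frac{3 O}{8}$ ($u{\left(O \right)} = \frac{O}{\frac{1}{6} \cdot 4^{2}} = \frac{O}{\frac{1}{6} \cdot 16} = \frac{O}{\frac{8}{3}} = O \frac{3}{8} = \frac{3 O}{8}$)
$Q = 0$ ($Q = 5 \cdot 0 \left(-4\right) = 0 \left(-4\right) = 0$)
$l = 0$ ($l = 0 \cdot \frac{3}{8} \cdot 14 \left(-31\right) = 0 \cdot \frac{21}{4} \left(-31\right) = 0 \left(-31\right) = 0$)
$- l = \left(-1\right) 0 = 0$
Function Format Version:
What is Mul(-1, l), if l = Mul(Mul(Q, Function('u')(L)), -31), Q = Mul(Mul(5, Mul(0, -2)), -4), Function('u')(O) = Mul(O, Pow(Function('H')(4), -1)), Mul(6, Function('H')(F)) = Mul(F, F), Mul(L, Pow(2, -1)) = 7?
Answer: 0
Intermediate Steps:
L = 14 (L = Mul(2, 7) = 14)
Function('H')(F) = Mul(Rational(1, 6), Pow(F, 2)) (Function('H')(F) = Mul(Rational(1, 6), Mul(F, F)) = Mul(Rational(1, 6), Pow(F, 2)))
Function('u')(O) = Mul(Rational(3, 8), O) (Function('u')(O) = Mul(O, Pow(Mul(Rational(1, 6), Pow(4, 2)), -1)) = Mul(O, Pow(Mul(Rational(1, 6), 16), -1)) = Mul(O, Pow(Rational(8, 3), -1)) = Mul(O, Rational(3, 8)) = Mul(Rational(3, 8), O))
Q = 0 (Q = Mul(Mul(5, 0), -4) = Mul(0, -4) = 0)
l = 0 (l = Mul(Mul(0, Mul(Rational(3, 8), 14)), -31) = Mul(Mul(0, Rational(21, 4)), -31) = Mul(0, -31) = 0)
Mul(-1, l) = Mul(-1, 0) = 0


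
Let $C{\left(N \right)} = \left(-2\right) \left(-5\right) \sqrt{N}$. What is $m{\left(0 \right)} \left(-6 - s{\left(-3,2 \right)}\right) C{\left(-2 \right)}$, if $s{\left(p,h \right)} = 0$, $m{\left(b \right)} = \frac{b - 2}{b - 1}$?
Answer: $- 120 i \sqrt{2} \approx - 169.71 i$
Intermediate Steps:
$m{\left(b \right)} = \frac{-2 + b}{-1 + b}$
$C{\left(N \right)} = 10 \sqrt{N}$
$m{\left(0 \right)} \left(-6 - s{\left(-3,2 \right)}\right) C{\left(-2 \right)} = \frac{-2 + 0}{-1 + 0} \left(-6 - 0\right) 10 \sqrt{-2} = \frac{1}{-1} \left(-2\right) \left(-6 + 0\right) 10 i \sqrt{2} = \left(-1\right) \left(-2\right) \left(-6\right) 10 i \sqrt{2} = 2 \left(-6\right) 10 i \sqrt{2} = - 12 \cdot 10 i \sqrt{2} = - 120 i \sqrt{2}$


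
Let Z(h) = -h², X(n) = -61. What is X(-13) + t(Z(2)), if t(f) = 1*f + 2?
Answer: -63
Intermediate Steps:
t(f) = 2 + f (t(f) = f + 2 = 2 + f)
X(-13) + t(Z(2)) = -61 + (2 - 1*2²) = -61 + (2 - 1*4) = -61 + (2 - 4) = -61 - 2 = -63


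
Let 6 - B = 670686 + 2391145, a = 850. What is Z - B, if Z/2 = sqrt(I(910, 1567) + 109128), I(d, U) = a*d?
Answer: 3061825 + 4*sqrt(220657) ≈ 3.0637e+6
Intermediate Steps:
I(d, U) = 850*d
B = -3061825 (B = 6 - (670686 + 2391145) = 6 - 1*3061831 = 6 - 3061831 = -3061825)
Z = 4*sqrt(220657) (Z = 2*sqrt(850*910 + 109128) = 2*sqrt(773500 + 109128) = 2*sqrt(882628) = 2*(2*sqrt(220657)) = 4*sqrt(220657) ≈ 1879.0)
Z - B = 4*sqrt(220657) - 1*(-3061825) = 4*sqrt(220657) + 3061825 = 3061825 + 4*sqrt(220657)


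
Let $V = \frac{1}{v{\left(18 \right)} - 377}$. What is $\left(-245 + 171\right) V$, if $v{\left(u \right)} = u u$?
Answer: $\frac{74}{53} \approx 1.3962$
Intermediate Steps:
$v{\left(u \right)} = u^{2}$
$V = - \frac{1}{53}$ ($V = \frac{1}{18^{2} - 377} = \frac{1}{324 - 377} = \frac{1}{-53} = - \frac{1}{53} \approx -0.018868$)
$\left(-245 + 171\right) V = \left(-245 + 171\right) \left(- \frac{1}{53}\right) = \left(-74\right) \left(- \frac{1}{53}\right) = \frac{74}{53}$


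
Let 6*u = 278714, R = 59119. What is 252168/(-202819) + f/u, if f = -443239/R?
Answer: -2077792698197367/1670954041035577 ≈ -1.2435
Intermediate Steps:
u = 139357/3 (u = (1/6)*278714 = 139357/3 ≈ 46452.)
f = -443239/59119 ≈ -7.4974
252168/(-202819) + f/u = 252168/(-202819) - 443239/(59119*139357/3) = 252168*(-1/202819) - 443239/59119*3/139357 = -252168/202819 - 1329717/8238646483 = -2077792698197367/1670954041035577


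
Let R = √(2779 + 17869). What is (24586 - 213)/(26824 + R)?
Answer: 81722669/89938291 - 24373*√5162/359753164 ≈ 0.90378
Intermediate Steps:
R = 2*√5162 (R = √20648 = 2*√5162 ≈ 143.69)
(24586 - 213)/(26824 + R) = (24586 - 213)/(26824 + 2*√5162) = 24373/(26824 + 2*√5162)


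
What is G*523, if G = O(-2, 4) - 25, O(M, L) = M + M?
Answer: -15167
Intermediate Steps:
O(M, L) = 2*M
G = -29 (G = 2*(-2) - 25 = -4 - 25 = -29)
G*523 = -29*523 = -15167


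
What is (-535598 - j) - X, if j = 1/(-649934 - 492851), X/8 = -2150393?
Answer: 19047421555611/1142785 ≈ 1.6668e+7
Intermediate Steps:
X = -17203144 (X = 8*(-2150393) = -17203144)
j = -1/1142785 (j = 1/(-1142785) = -1/1142785 ≈ -8.7505e-7)
(-535598 - j) - X = (-535598 - 1*(-1/1142785)) - 1*(-17203144) = (-535598 + 1/1142785) + 17203144 = -612073360429/1142785 + 17203144 = 19047421555611/1142785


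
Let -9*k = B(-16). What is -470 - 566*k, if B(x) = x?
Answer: -13286/9 ≈ -1476.2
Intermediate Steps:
k = 16/9 (k = -⅑*(-16) = 16/9 ≈ 1.7778)
-470 - 566*k = -470 - 566*16/9 = -470 - 9056/9 = -13286/9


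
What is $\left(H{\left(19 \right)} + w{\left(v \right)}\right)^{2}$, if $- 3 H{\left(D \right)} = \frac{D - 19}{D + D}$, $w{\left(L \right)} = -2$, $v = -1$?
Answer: $4$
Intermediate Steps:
$H{\left(D \right)} = - \frac{-19 + D}{6 D}$ ($H{\left(D \right)} = - \frac{\left(D - 19\right) \frac{1}{D + D}}{3} = - \frac{\left(-19 + D\right) \frac{1}{2 D}}{3} = - \frac{\frac{1}{2} \frac{1}{D} \left(-19 + D\right)}{3} = - \frac{-19 + D}{6 D}$)
$\left(H{\left(19 \right)} + w{\left(v \right)}\right)^{2} = \left(\frac{19 - 19}{6 \cdot 19} - 2\right)^{2} = \left(\frac{1}{6} \cdot \frac{1}{19} \left(19 - 19\right) - 2\right)^{2} = \left(\frac{1}{6} \cdot \frac{1}{19} \cdot 0 - 2\right)^{2} = \left(0 - 2\right)^{2} = \left(-2\right)^{2} = 4$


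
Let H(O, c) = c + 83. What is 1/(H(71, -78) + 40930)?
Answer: 1/40935 ≈ 2.4429e-5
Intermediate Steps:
H(O, c) = 83 + c
1/(H(71, -78) + 40930) = 1/((83 - 78) + 40930) = 1/(5 + 40930) = 1/40935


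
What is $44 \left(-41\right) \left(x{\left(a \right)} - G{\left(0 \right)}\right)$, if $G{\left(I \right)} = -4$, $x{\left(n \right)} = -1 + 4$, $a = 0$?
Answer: $-12628$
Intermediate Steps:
$x{\left(n \right)} = 3$
$44 \left(-41\right) \left(x{\left(a \right)} - G{\left(0 \right)}\right) = 44 \left(-41\right) \left(3 - -4\right) = - 1804 \left(3 + 4\right) = \left(-1804\right) 7 = -12628$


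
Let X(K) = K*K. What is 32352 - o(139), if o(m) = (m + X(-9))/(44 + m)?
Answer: 5920196/183 ≈ 32351.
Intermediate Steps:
X(K) = K²
o(m) = (81 + m)/(44 + m) (o(m) = (m + (-9)²)/(44 + m) = (m + 81)/(44 + m) = (81 + m)/(44 + m))
32352 - o(139) = 32352 - (81 + 139)/(44 + 139) = 32352 - 220/183 = 5920196/183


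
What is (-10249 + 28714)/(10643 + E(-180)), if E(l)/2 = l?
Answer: 18465/10283 ≈ 1.7957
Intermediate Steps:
E(l) = 2*l
(-10249 + 28714)/(10643 + E(-180)) = (-10249 + 28714)/(10643 + 2*(-180)) = 18465/(10643 - 360) = 18465/10283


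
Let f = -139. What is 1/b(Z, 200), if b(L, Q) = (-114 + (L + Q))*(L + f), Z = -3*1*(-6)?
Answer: -1/12584 ≈ -7.9466e-5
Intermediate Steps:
Z = 18 (Z = -3*(-6) = 18)
b(L, Q) = (-139 + L)*(-114 + L + Q) (b(L, Q) = (-114 + (L + Q))*(L - 139) = (-114 + L + Q)*(-139 + L) = (-139 + L)*(-114 + L + Q))
1/b(Z, 200) = 1/(15846 + 18**2 - 253*18 - 139*200 + 18*200) = 1/(15846 + 324 - 4554 - 27800 + 3600) = 1/(-12584) = -1/12584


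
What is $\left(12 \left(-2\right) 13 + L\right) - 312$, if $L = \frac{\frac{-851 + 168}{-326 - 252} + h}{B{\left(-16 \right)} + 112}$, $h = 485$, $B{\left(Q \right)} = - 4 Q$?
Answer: $- \frac{63197259}{101728} \approx -621.24$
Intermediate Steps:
$L = \frac{281013}{101728}$ ($L = \frac{\frac{-851 + 168}{-326 - 252} + 485}{\left(-4\right) \left(-16\right) + 112} = \frac{- \frac{683}{-578} + 485}{64 + 112} = \frac{\left(-683\right) \left(- \frac{1}{578}\right) + 485}{176} = \left(\frac{683}{578} + 485\right) \frac{1}{176} = \frac{281013}{578} \cdot \frac{1}{176} = \frac{281013}{101728} \approx 2.7624$)
$\left(12 \left(-2\right) 13 + L\right) - 312 = \left(12 \left(-2\right) 13 + \frac{281013}{101728}\right) - 312 = \left(\left(-24\right) 13 + \frac{281013}{101728}\right) - 312 = \left(-312 + \frac{281013}{101728}\right) - 312 = - \frac{31458123}{101728} - 312 = - \frac{63197259}{101728}$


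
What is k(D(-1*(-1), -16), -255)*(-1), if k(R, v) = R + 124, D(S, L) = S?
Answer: -125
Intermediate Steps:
k(R, v) = 124 + R
k(D(-1*(-1), -16), -255)*(-1) = (124 - 1*(-1))*(-1) = (124 + 1)*(-1) = 125*(-1) = -125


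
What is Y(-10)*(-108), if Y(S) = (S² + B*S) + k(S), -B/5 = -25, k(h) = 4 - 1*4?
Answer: 124200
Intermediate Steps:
k(h) = 0 (k(h) = 4 - 4 = 0)
B = 125 (B = -5*(-25) = 125)
Y(S) = S² + 125*S (Y(S) = (S² + 125*S) + 0 = S² + 125*S)
Y(-10)*(-108) = -10*(125 - 10)*(-108) = -10*115*(-108) = -1150*(-108) = 124200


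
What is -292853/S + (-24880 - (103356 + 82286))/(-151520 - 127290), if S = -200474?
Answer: 61927266179/27947077970 ≈ 2.2159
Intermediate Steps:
-292853/S + (-24880 - (103356 + 82286))/(-151520 - 127290) = -292853/(-200474) + (-24880 - (103356 + 82286))/(-151520 - 127290) = -292853*(-1/200474) + (-24880 - 1*185642)/(-278810) = 292853/200474 + (-24880 - 185642)*(-1/278810) = 292853/200474 - 210522*(-1/278810) = 292853/200474 + 105261/139405 = 61927266179/27947077970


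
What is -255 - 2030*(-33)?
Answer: 66735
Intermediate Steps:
-255 - 2030*(-33) = -255 - 406*(-165) = -255 + 66990 = 66735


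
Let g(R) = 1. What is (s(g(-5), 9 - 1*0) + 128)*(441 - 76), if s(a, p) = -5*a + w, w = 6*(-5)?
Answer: 33945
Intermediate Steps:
w = -30
s(a, p) = -30 - 5*a (s(a, p) = -5*a - 30 = -30 - 5*a)
(s(g(-5), 9 - 1*0) + 128)*(441 - 76) = ((-30 - 5*1) + 128)*(441 - 76) = ((-30 - 5) + 128)*365 = (-35 + 128)*365 = 93*365 = 33945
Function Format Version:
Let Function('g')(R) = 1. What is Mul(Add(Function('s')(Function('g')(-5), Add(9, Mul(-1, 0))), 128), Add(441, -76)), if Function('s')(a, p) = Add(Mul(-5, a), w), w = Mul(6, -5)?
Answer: 33945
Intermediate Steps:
w = -30
Function('s')(a, p) = Add(-30, Mul(-5, a)) (Function('s')(a, p) = Add(Mul(-5, a), -30) = Add(-30, Mul(-5, a)))
Mul(Add(Function('s')(Function('g')(-5), Add(9, Mul(-1, 0))), 128), Add(441, -76)) = Mul(Add(Add(-30, Mul(-5, 1)), 128), Add(441, -76)) = Mul(Add(Add(-30, -5), 128), 365) = Mul(Add(-35, 128), 365) = Mul(93, 365) = 33945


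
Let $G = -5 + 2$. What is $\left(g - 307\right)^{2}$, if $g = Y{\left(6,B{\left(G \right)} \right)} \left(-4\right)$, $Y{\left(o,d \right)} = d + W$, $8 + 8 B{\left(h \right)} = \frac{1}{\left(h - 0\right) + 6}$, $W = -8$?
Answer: $\frac{2647129}{36} \approx 73531.0$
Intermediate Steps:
$G = -3$
$B{\left(h \right)} = -1 + \frac{1}{8 \left(6 + h\right)}$ ($B{\left(h \right)} = -1 + \frac{1}{8 \left(\left(h - 0\right) + 6\right)} = -1 + \frac{1}{8 \left(\left(h + 0\right) + 6\right)} = -1 + \frac{1}{8 \left(h + 6\right)} = -1 + \frac{1}{8 \left(6 + h\right)}$)
$Y{\left(o,d \right)} = -8 + d$ ($Y{\left(o,d \right)} = d - 8 = -8 + d$)
$g = \frac{215}{6}$ ($g = \left(-8 + \frac{- \frac{47}{8} - -3}{6 - 3}\right) \left(-4\right) = \left(-8 + \frac{- \frac{47}{8} + 3}{3}\right) \left(-4\right) = \left(-8 + \frac{1}{3} \left(- \frac{23}{8}\right)\right) \left(-4\right) = \left(-8 - \frac{23}{24}\right) \left(-4\right) = \left(- \frac{215}{24}\right) \left(-4\right) = \frac{215}{6} \approx 35.833$)
$\left(g - 307\right)^{2} = \left(\frac{215}{6} - 307\right)^{2} = \left(- \frac{1627}{6}\right)^{2} = \frac{2647129}{36}$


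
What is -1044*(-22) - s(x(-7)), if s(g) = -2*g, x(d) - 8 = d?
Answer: 22970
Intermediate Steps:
x(d) = 8 + d
-1044*(-22) - s(x(-7)) = -1044*(-22) - (-2)*(8 - 7) = 22968 - (-2) = 22968 - 1*(-2) = 22968 + 2 = 22970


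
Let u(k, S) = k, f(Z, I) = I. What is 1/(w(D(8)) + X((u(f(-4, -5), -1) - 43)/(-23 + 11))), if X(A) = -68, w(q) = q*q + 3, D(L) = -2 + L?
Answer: -1/29 ≈ -0.034483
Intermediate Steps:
w(q) = 3 + q**2 (w(q) = q**2 + 3 = 3 + q**2)
1/(w(D(8)) + X((u(f(-4, -5), -1) - 43)/(-23 + 11))) = 1/((3 + (-2 + 8)**2) - 68) = 1/((3 + 6**2) - 68) = 1/((3 + 36) - 68) = 1/(39 - 68) = 1/(-29) = -1/29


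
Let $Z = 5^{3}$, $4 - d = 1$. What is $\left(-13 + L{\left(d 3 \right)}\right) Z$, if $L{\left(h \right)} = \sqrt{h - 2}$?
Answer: $-1625 + 125 \sqrt{7} \approx -1294.3$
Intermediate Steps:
$d = 3$ ($d = 4 - 1 = 3$)
$Z = 125$
$L{\left(h \right)} = \sqrt{-2 + h}$
$\left(-13 + L{\left(d 3 \right)}\right) Z = \left(-13 + \sqrt{-2 + 3 \cdot 3}\right) 125 = \left(-13 + \sqrt{-2 + 9}\right) 125 = \left(-13 + \sqrt{7}\right) 125 = -1625 + 125 \sqrt{7}$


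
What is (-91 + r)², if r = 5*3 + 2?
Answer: 5476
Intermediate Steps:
r = 17 (r = 15 + 2 = 17)
(-91 + r)² = (-91 + 17)² = (-74)² = 5476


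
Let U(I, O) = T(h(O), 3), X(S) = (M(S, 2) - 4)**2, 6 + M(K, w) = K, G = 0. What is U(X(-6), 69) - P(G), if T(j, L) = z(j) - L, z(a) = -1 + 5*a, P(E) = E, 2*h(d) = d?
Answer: 337/2 ≈ 168.50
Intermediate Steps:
M(K, w) = -6 + K
h(d) = d/2
X(S) = (-10 + S)**2 (X(S) = ((-6 + S) - 4)**2 = (-10 + S)**2)
T(j, L) = -1 - L + 5*j (T(j, L) = (-1 + 5*j) - L = -1 - L + 5*j)
U(I, O) = -4 + 5*O/2 (U(I, O) = -1 - 1*3 + 5*(O/2) = -1 - 3 + 5*O/2 = -4 + 5*O/2)
U(X(-6), 69) - P(G) = (-4 + (5/2)*69) - 1*0 = (-4 + 345/2) + 0 = 337/2 + 0 = 337/2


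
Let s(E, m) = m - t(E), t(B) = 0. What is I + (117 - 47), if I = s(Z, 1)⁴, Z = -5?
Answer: 71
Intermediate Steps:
s(E, m) = m (s(E, m) = m - 1*0 = m + 0 = m)
I = 1 (I = 1⁴ = 1)
I + (117 - 47) = 1 + (117 - 47) = 1 + 70 = 71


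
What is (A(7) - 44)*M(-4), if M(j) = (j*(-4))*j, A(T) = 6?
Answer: 2432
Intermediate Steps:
M(j) = -4*j**2 (M(j) = (-4*j)*j = -4*j**2)
(A(7) - 44)*M(-4) = (6 - 44)*(-4*(-4)**2) = -(-152)*16 = -38*(-64) = 2432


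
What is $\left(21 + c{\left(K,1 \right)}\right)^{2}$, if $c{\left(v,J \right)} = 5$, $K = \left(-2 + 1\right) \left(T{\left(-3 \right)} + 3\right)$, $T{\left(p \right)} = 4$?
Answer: $676$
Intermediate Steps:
$K = -7$ ($K = \left(-2 + 1\right) \left(4 + 3\right) = \left(-1\right) 7 = -7$)
$\left(21 + c{\left(K,1 \right)}\right)^{2} = \left(21 + 5\right)^{2} = 26^{2} = 676$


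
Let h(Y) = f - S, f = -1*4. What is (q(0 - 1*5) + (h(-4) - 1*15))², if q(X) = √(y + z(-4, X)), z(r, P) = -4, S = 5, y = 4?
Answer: 576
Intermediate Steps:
f = -4
h(Y) = -9 (h(Y) = -4 - 1*5 = -4 - 5 = -9)
q(X) = 0 (q(X) = √(4 - 4) = √0 = 0)
(q(0 - 1*5) + (h(-4) - 1*15))² = (0 + (-9 - 1*15))² = (0 + (-9 - 15))² = (0 - 24)² = (-24)² = 576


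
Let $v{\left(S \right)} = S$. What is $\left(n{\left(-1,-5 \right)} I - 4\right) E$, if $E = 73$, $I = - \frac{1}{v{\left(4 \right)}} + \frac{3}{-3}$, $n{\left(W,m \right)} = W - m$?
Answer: $-657$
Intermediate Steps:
$I = - \frac{5}{4}$ ($I = - \frac{1}{4} + \frac{3}{-3} = \left(-1\right) \frac{1}{4} + 3 \left(- \frac{1}{3}\right) = - \frac{1}{4} - 1 = - \frac{5}{4} \approx -1.25$)
$\left(n{\left(-1,-5 \right)} I - 4\right) E = \left(\left(-1 - -5\right) \left(- \frac{5}{4}\right) - 4\right) 73 = \left(\left(-1 + 5\right) \left(- \frac{5}{4}\right) - 4\right) 73 = \left(4 \left(- \frac{5}{4}\right) - 4\right) 73 = \left(-5 - 4\right) 73 = \left(-9\right) 73 = -657$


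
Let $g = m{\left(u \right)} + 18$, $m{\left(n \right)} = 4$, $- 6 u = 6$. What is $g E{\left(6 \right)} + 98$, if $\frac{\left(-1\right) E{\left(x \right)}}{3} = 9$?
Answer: $-496$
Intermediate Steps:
$u = -1$ ($u = \left(- \frac{1}{6}\right) 6 = -1$)
$E{\left(x \right)} = -27$ ($E{\left(x \right)} = \left(-3\right) 9 = -27$)
$g = 22$ ($g = 4 + 18 = 22$)
$g E{\left(6 \right)} + 98 = 22 \left(-27\right) + 98 = -594 + 98 = -496$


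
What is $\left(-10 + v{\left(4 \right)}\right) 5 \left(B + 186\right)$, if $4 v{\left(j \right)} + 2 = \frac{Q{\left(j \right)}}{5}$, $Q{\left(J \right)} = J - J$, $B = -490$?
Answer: $15960$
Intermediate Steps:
$Q{\left(J \right)} = 0$
$v{\left(j \right)} = - \frac{1}{2}$ ($v{\left(j \right)} = - \frac{1}{2} + \frac{0 \cdot \frac{1}{5}}{4} = - \frac{1}{2} + \frac{1}{4} \cdot 0 = - \frac{1}{2} + 0 = - \frac{1}{2}$)
$\left(-10 + v{\left(4 \right)}\right) 5 \left(B + 186\right) = \left(-10 - \frac{1}{2}\right) 5 \left(-490 + 186\right) = \left(- \frac{21}{2}\right) 5 \left(-304\right) = \left(- \frac{105}{2}\right) \left(-304\right) = 15960$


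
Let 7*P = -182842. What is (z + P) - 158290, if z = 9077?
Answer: -1227333/7 ≈ -1.7533e+5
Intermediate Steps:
P = -182842/7 (P = (1/7)*(-182842) = -182842/7 ≈ -26120.)
(z + P) - 158290 = (9077 - 182842/7) - 158290 = -119303/7 - 158290 = -1227333/7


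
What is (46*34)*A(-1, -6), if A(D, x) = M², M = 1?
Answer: 1564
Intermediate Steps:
A(D, x) = 1 (A(D, x) = 1² = 1)
(46*34)*A(-1, -6) = (46*34)*1 = 1564*1 = 1564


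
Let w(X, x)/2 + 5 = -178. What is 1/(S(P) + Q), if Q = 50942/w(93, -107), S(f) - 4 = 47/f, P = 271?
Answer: -49593/6695668 ≈ -0.0074067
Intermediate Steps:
S(f) = 4 + 47/f
w(X, x) = -366 (w(X, x) = -10 + 2*(-178) = -10 - 356 = -366)
Q = -25471/183 (Q = 50942/(-366) = 50942*(-1/366) = -25471/183 ≈ -139.19)
1/(S(P) + Q) = 1/((4 + 47/271) - 25471/183) = 1/(1131/271 - 25471/183) = 1/(-6695668/49593) = -49593/6695668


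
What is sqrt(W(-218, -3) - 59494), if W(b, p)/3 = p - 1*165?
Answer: I*sqrt(59998) ≈ 244.94*I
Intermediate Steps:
W(b, p) = -495 + 3*p (W(b, p) = 3*(p - 1*165) = 3*(p - 165) = 3*(-165 + p) = -495 + 3*p)
sqrt(W(-218, -3) - 59494) = sqrt((-495 + 3*(-3)) - 59494) = sqrt((-495 - 9) - 59494) = sqrt(-504 - 59494) = sqrt(-59998) = I*sqrt(59998)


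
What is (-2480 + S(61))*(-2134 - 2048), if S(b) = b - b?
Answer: 10371360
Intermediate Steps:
S(b) = 0
(-2480 + S(61))*(-2134 - 2048) = (-2480 + 0)*(-2134 - 2048) = -2480*(-4182) = 10371360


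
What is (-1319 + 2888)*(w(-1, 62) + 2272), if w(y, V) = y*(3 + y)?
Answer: 3561630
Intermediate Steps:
(-1319 + 2888)*(w(-1, 62) + 2272) = (-1319 + 2888)*(-(3 - 1) + 2272) = 1569*(-1*2 + 2272) = 1569*(-2 + 2272) = 1569*2270 = 3561630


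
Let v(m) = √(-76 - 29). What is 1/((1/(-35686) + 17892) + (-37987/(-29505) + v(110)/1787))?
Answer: 1292796429524100573363112710/23132378126099978921580602464189 - 40431090269025218700*I*√105/23132378126099978921580602464189 ≈ 5.5887e-5 - 1.791e-11*I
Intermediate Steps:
v(m) = I*√105 (v(m) = √(-105) = I*√105)
1/((1/(-35686) + 17892) + (-37987/(-29505) + v(110)/1787)) = 1/((1/(-35686) + 17892) + (-37987/(-29505) + (I*√105)/1787)) = 1/((-1/35686 + 17892) + (-37987*(-1/29505) + (I*√105)*(1/1787))) = 1/(638493911/35686 + (37987/29505 + I*√105/1787)) = 1/(2691445492591/150416490 + I*√105/1787)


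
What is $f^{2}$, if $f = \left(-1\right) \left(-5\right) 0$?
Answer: $0$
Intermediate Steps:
$f = 0$ ($f = 5 \cdot 0 = 0$)
$f^{2} = 0^{2} = 0$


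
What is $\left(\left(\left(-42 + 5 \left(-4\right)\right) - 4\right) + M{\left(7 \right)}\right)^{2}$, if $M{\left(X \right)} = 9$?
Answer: $3249$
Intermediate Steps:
$\left(\left(\left(-42 + 5 \left(-4\right)\right) - 4\right) + M{\left(7 \right)}\right)^{2} = \left(\left(\left(-42 + 5 \left(-4\right)\right) - 4\right) + 9\right)^{2} = \left(\left(\left(-42 - 20\right) - 4\right) + 9\right)^{2} = \left(\left(-62 - 4\right) + 9\right)^{2} = \left(-66 + 9\right)^{2} = \left(-57\right)^{2} = 3249$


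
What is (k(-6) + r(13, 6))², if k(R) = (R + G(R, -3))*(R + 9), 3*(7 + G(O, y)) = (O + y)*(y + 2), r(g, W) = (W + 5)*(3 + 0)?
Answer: 9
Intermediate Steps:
r(g, W) = 15 + 3*W (r(g, W) = (5 + W)*3 = 15 + 3*W)
G(O, y) = -7 + (2 + y)*(O + y)/3 (G(O, y) = -7 + ((O + y)*(y + 2))/3 = -7 + ((O + y)*(2 + y))/3 = -7 + ((2 + y)*(O + y))/3 = -7 + (2 + y)*(O + y)/3)
k(R) = (-6 + 2*R/3)*(9 + R) (k(R) = (R + (-7 + (⅓)*(-3)² + 2*R/3 + (⅔)*(-3) + (⅓)*R*(-3)))*(R + 9) = (R + (-7 + (⅓)*9 + 2*R/3 - 2 - R))*(9 + R) = (R + (-7 + 3 + 2*R/3 - 2 - R))*(9 + R) = (R + (-6 - R/3))*(9 + R) = (-6 + 2*R/3)*(9 + R))
(k(-6) + r(13, 6))² = ((-54 + (⅔)*(-6)²) + (15 + 3*6))² = ((-54 + (⅔)*36) + (15 + 18))² = ((-54 + 24) + 33)² = (-30 + 33)² = 3² = 9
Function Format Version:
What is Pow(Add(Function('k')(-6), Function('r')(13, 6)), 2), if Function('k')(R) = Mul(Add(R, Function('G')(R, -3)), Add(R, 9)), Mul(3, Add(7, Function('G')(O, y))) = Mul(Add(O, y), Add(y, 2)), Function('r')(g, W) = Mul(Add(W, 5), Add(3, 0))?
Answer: 9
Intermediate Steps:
Function('r')(g, W) = Add(15, Mul(3, W)) (Function('r')(g, W) = Mul(Add(5, W), 3) = Add(15, Mul(3, W)))
Function('G')(O, y) = Add(-7, Mul(Rational(1, 3), Add(2, y), Add(O, y))) (Function('G')(O, y) = Add(-7, Mul(Rational(1, 3), Mul(Add(O, y), Add(y, 2)))) = Add(-7, Mul(Rational(1, 3), Mul(Add(O, y), Add(2, y)))) = Add(-7, Mul(Rational(1, 3), Mul(Add(2, y), Add(O, y)))) = Add(-7, Mul(Rational(1, 3), Add(2, y), Add(O, y))))
Function('k')(R) = Mul(Add(-6, Mul(Rational(2, 3), R)), Add(9, R)) (Function('k')(R) = Mul(Add(R, Add(-7, Mul(Rational(1, 3), Pow(-3, 2)), Mul(Rational(2, 3), R), Mul(Rational(2, 3), -3), Mul(Rational(1, 3), R, -3))), Add(R, 9)) = Mul(Add(R, Add(-7, Mul(Rational(1, 3), 9), Mul(Rational(2, 3), R), -2, Mul(-1, R))), Add(9, R)) = Mul(Add(R, Add(-7, 3, Mul(Rational(2, 3), R), -2, Mul(-1, R))), Add(9, R)) = Mul(Add(R, Add(-6, Mul(Rational(-1, 3), R))), Add(9, R)) = Mul(Add(-6, Mul(Rational(2, 3), R)), Add(9, R)))
Pow(Add(Function('k')(-6), Function('r')(13, 6)), 2) = Pow(Add(Add(-54, Mul(Rational(2, 3), Pow(-6, 2))), Add(15, Mul(3, 6))), 2) = Pow(Add(Add(-54, Mul(Rational(2, 3), 36)), Add(15, 18)), 2) = Pow(Add(Add(-54, 24), 33), 2) = Pow(Add(-30, 33), 2) = Pow(3, 2) = 9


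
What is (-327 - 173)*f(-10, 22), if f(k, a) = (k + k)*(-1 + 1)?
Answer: 0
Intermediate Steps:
f(k, a) = 0 (f(k, a) = (2*k)*0 = 0)
(-327 - 173)*f(-10, 22) = (-327 - 173)*0 = -500*0 = 0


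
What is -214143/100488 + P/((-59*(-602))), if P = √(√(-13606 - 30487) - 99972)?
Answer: -71381/33496 + √(-99972 + I*√44093)/35518 ≈ -2.131 + 0.0089021*I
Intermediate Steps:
P = √(-99972 + I*√44093) (P = √(√(-44093) - 99972) = √(I*√44093 - 99972) = √(-99972 + I*√44093) ≈ 0.332 + 316.18*I)
-214143/100488 + P/((-59*(-602))) = -214143/100488 + √(-99972 + I*√44093)/((-59*(-602))) = -214143*1/100488 + √(-99972 + I*√44093)/35518 = -71381/33496 + √(-99972 + I*√44093)*(1/35518) = -71381/33496 + √(-99972 + I*√44093)/35518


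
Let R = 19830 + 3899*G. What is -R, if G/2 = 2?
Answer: -35426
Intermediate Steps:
G = 4 (G = 2*2 = 4)
R = 35426 (R = 19830 + 3899*4 = 19830 + 15596 = 35426)
-R = -1*35426 = -35426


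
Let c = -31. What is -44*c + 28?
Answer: 1392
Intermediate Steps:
-44*c + 28 = -44*(-31) + 28 = 1364 + 28 = 1392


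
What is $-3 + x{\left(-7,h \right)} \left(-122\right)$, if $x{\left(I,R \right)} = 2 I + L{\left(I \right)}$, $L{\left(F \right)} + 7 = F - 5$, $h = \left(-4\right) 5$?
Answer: $4023$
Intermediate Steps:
$h = -20$
$L{\left(F \right)} = -12 + F$ ($L{\left(F \right)} = -7 + \left(F - 5\right) = -7 + \left(-5 + F\right) = -12 + F$)
$x{\left(I,R \right)} = -12 + 3 I$ ($x{\left(I,R \right)} = 2 I + \left(-12 + I\right) = -12 + 3 I$)
$-3 + x{\left(-7,h \right)} \left(-122\right) = -3 + \left(-12 + 3 \left(-7\right)\right) \left(-122\right) = -3 + \left(-12 - 21\right) \left(-122\right) = -3 - -4026 = -3 + 4026 = 4023$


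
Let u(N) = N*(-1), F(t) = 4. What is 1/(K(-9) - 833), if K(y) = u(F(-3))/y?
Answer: -9/7493 ≈ -0.0012011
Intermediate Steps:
u(N) = -N
K(y) = -4/y (K(y) = (-1*4)/y = -4/y)
1/(K(-9) - 833) = 1/(-4/(-9) - 833) = 1/(-4*(-1/9) - 833) = 1/(4/9 - 833) = 1/(-7493/9) = -9/7493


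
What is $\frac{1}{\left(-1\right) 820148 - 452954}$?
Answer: $- \frac{1}{1273102} \approx -7.8548 \cdot 10^{-7}$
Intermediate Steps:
$\frac{1}{\left(-1\right) 820148 - 452954} = \frac{1}{-820148 - 452954} = \frac{1}{-1273102} = - \frac{1}{1273102}$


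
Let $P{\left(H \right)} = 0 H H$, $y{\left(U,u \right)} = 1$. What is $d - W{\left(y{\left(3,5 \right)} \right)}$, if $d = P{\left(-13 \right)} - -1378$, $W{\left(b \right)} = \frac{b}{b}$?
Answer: $1377$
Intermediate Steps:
$W{\left(b \right)} = 1$
$P{\left(H \right)} = 0$ ($P{\left(H \right)} = 0 H^{2} = 0$)
$d = 1378$ ($d = 0 - -1378 = 0 + 1378 = 1378$)
$d - W{\left(y{\left(3,5 \right)} \right)} = 1378 - 1 = 1377$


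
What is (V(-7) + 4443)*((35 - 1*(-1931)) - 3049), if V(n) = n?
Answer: -4804188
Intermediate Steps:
(V(-7) + 4443)*((35 - 1*(-1931)) - 3049) = (-7 + 4443)*((35 - 1*(-1931)) - 3049) = 4436*((35 + 1931) - 3049) = 4436*(1966 - 3049) = 4436*(-1083) = -4804188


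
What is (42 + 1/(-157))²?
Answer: 43467649/24649 ≈ 1763.5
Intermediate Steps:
(42 + 1/(-157))² = (42 - 1/157)² = (6593/157)² = 43467649/24649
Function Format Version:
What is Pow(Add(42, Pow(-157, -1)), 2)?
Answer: Rational(43467649, 24649) ≈ 1763.5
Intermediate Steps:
Pow(Add(42, Pow(-157, -1)), 2) = Pow(Add(42, Rational(-1, 157)), 2) = Pow(Rational(6593, 157), 2) = Rational(43467649, 24649)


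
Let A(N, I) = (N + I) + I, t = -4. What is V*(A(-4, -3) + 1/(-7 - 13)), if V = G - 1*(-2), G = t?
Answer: 201/10 ≈ 20.100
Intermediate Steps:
A(N, I) = N + 2*I (A(N, I) = (I + N) + I = N + 2*I)
G = -4
V = -2 (V = -4 - 1*(-2) = -4 + 2 = -2)
V*(A(-4, -3) + 1/(-7 - 13)) = -2*((-4 + 2*(-3)) + 1/(-7 - 13)) = -2*((-4 - 6) + 1/(-20)) = -2*(-10 - 1/20) = -2*(-201/20) = 201/10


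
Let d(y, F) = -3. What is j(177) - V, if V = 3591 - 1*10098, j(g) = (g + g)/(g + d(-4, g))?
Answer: 188762/29 ≈ 6509.0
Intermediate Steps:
j(g) = 2*g/(-3 + g) (j(g) = (g + g)/(g - 3) = (2*g)/(-3 + g) = 2*g/(-3 + g))
V = -6507 (V = 3591 - 10098 = -6507)
j(177) - V = 2*177/(-3 + 177) - 1*(-6507) = 2*177/174 + 6507 = 2*177*(1/174) + 6507 = 59/29 + 6507 = 188762/29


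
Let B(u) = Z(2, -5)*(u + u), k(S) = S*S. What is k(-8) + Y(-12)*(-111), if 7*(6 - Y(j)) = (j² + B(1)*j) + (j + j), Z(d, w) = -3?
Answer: 17098/7 ≈ 2442.6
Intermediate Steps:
k(S) = S²
B(u) = -6*u (B(u) = -3*(u + u) = -6*u)
Y(j) = 6 - j²/7 + 4*j/7 (Y(j) = 6 - ((j² + (-6*1)*j) + (j + j))/7 = 6 - ((j² - 6*j) + 2*j)/7 = 6 - (j² - 4*j)/7 = 6 + (-j²/7 + 4*j/7) = 6 - j²/7 + 4*j/7)
k(-8) + Y(-12)*(-111) = (-8)² + (6 - ⅐*(-12)² + (4/7)*(-12))*(-111) = 64 + (6 - ⅐*144 - 48/7)*(-111) = 64 + (6 - 144/7 - 48/7)*(-111) = 64 - 150/7*(-111) = 64 + 16650/7 = 17098/7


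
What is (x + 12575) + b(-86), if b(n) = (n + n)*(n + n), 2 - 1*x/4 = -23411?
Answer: 135811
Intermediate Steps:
x = 93652 (x = 8 - 4*(-23411) = 8 + 93644 = 93652)
b(n) = 4*n² (b(n) = (2*n)*(2*n) = 4*n²)
(x + 12575) + b(-86) = (93652 + 12575) + 4*(-86)² = 106227 + 4*7396 = 106227 + 29584 = 135811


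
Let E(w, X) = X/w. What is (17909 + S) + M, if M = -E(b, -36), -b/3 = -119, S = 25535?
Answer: 5169848/119 ≈ 43444.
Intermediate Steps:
b = 357 (b = -3*(-119) = 357)
M = 12/119 (M = -(-36)/357 = -1*(-12/119) = 12/119 ≈ 0.10084)
(17909 + S) + M = (17909 + 25535) + 12/119 = 43444 + 12/119 = 5169848/119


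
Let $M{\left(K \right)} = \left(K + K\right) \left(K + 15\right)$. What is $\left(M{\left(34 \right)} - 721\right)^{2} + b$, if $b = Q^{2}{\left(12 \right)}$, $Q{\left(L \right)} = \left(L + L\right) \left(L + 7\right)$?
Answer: $7025257$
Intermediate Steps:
$Q{\left(L \right)} = 2 L \left(7 + L\right)$
$b = 207936$ ($b = \left(2 \cdot 12 \left(7 + 12\right)\right)^{2} = \left(2 \cdot 12 \cdot 19\right)^{2} = 456^{2} = 207936$)
$M{\left(K \right)} = 2 K \left(15 + K\right)$
$\left(M{\left(34 \right)} - 721\right)^{2} + b = \left(2 \cdot 34 \left(15 + 34\right) - 721\right)^{2} + 207936 = \left(2 \cdot 34 \cdot 49 - 721\right)^{2} + 207936 = \left(3332 - 721\right)^{2} + 207936 = 2611^{2} + 207936 = 6817321 + 207936 = 7025257$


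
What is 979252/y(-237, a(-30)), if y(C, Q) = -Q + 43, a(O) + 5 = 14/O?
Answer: 14688780/727 ≈ 20205.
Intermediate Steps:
a(O) = -5 + 14/O
y(C, Q) = 43 - Q
979252/y(-237, a(-30)) = 979252/(43 - (-5 + 14/(-30))) = 979252/(43 - (-5 + 14*(-1/30))) = 979252/(43 - (-5 - 7/15)) = 979252/(43 - 1*(-82/15)) = 979252/(43 + 82/15) = 979252/(727/15) = 979252*(15/727) = 14688780/727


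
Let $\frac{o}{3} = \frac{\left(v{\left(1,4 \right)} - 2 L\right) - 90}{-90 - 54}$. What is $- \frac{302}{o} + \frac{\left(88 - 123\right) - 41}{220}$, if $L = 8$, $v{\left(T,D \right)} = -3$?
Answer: $- \frac{799351}{5995} \approx -133.34$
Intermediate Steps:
$o = \frac{109}{48}$ ($o = 3 \frac{\left(-3 - 16\right) - 90}{-90 - 54} = 3 \frac{\left(-3 - 16\right) - 90}{-144} = 3 \left(-19 - 90\right) \left(- \frac{1}{144}\right) = 3 \left(\left(-109\right) \left(- \frac{1}{144}\right)\right) = 3 \cdot \frac{109}{144} = \frac{109}{48} \approx 2.2708$)
$- \frac{302}{o} + \frac{\left(88 - 123\right) - 41}{220} = - \frac{302}{\frac{109}{48}} + \frac{\left(88 - 123\right) - 41}{220} = \left(-302\right) \frac{48}{109} + \left(-35 - 41\right) \frac{1}{220} = - \frac{14496}{109} - \frac{19}{55} = - \frac{799351}{5995}$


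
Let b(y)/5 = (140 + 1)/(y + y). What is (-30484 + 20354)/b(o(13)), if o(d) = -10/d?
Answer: 40520/1833 ≈ 22.106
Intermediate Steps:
b(y) = 705/(2*y) (b(y) = 5*((140 + 1)/(y + y)) = 5*(141/((2*y))) = 5*(141*(1/(2*y))) = 5*(141/(2*y)) = 705/(2*y))
(-30484 + 20354)/b(o(13)) = (-30484 + 20354)/((705/(2*((-10/13))))) = -10130/(705/(2*((-10*1/13)))) = -10130/(705/(2*(-10/13))) = -10130/((705/2)*(-13/10)) = -10130/(-1833/4) = -10130*(-4/1833) = 40520/1833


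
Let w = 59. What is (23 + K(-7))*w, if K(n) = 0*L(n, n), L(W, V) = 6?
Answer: 1357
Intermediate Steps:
K(n) = 0 (K(n) = 0*6 = 0)
(23 + K(-7))*w = (23 + 0)*59 = 23*59 = 1357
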